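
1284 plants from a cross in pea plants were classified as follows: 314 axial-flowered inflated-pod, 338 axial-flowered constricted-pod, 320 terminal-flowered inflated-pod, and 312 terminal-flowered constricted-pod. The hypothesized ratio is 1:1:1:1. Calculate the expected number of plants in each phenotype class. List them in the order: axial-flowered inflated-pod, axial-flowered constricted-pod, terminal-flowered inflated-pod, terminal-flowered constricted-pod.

Under the 1:1:1:1 hypothesis (Σ ratio = 4, N = 1284):
  axial-flowered inflated-pod: 1284 × 1/4 = 321
  axial-flowered constricted-pod: 1284 × 1/4 = 321
  terminal-flowered inflated-pod: 1284 × 1/4 = 321
  terminal-flowered constricted-pod: 1284 × 1/4 = 321

321, 321, 321, 321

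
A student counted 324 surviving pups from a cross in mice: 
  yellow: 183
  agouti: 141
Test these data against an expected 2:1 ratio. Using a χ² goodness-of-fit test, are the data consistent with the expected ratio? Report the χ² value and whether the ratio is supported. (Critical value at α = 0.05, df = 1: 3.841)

15.125; not consistent

The 2:1 ratio has 3 parts, so with N = 324 the expected counts are:
  yellow: 324 × 2/3 = 216
  agouti: 324 × 1/3 = 108
χ² = Σ (O − E)² / E
  yellow: (183 − 216)² / 216 = 5.0417
  agouti: (141 − 108)² / 108 = 10.0833
χ² = 5.0417 + 10.0833 = 15.125
Degrees of freedom = 2 − 1 = 1; critical value at α = 0.05 is 3.841.
Since 15.125 > 3.841, we reject the null hypothesis — the data do not fit the 2:1 ratio.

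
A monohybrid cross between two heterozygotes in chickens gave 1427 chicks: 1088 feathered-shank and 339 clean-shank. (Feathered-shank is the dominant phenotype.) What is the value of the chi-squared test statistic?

For a monohybrid cross between heterozygotes with complete dominance, the expected phenotypic ratio is 3:1.
Under the 3:1 hypothesis (Σ ratio = 4, N = 1427):
  feathered-shank: 1427 × 3/4 = 1070.25
  clean-shank: 1427 × 1/4 = 356.75
χ² = Σ (O − E)² / E
  feathered-shank: (1088 − 1070.25)² / 1070.25 = 0.2944
  clean-shank: (339 − 356.75)² / 356.75 = 0.8831
χ² = 0.2944 + 0.8831 = 1.1775 ≈ 1.178

1.178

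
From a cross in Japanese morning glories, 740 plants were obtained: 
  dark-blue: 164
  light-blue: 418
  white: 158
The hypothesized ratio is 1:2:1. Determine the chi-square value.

12.551

Expected counts for N = 740 under a 1:2:1 ratio (total parts = 4):
  dark-blue: 740 × 1/4 = 185
  light-blue: 740 × 2/4 = 370
  white: 740 × 1/4 = 185
χ² = Σ (O − E)² / E
  dark-blue: (164 − 185)² / 185 = 2.3838
  light-blue: (418 − 370)² / 370 = 6.2270
  white: (158 − 185)² / 185 = 3.9405
χ² = 2.3838 + 6.2270 + 3.9405 = 12.5513 ≈ 12.551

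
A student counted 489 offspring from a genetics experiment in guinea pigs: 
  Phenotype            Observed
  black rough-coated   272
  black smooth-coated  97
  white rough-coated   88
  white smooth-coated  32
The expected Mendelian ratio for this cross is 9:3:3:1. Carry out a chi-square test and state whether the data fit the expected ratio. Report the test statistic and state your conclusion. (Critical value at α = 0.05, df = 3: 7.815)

0.558; consistent

The 9:3:3:1 ratio has 16 parts, so with N = 489 the expected counts are:
  black rough-coated: 489 × 9/16 = 275.0625
  black smooth-coated: 489 × 3/16 = 91.6875
  white rough-coated: 489 × 3/16 = 91.6875
  white smooth-coated: 489 × 1/16 = 30.5625
χ² = Σ (O − E)² / E
  black rough-coated: (272 − 275.0625)² / 275.0625 = 0.0341
  black smooth-coated: (97 − 91.6875)² / 91.6875 = 0.3078
  white rough-coated: (88 − 91.6875)² / 91.6875 = 0.1483
  white smooth-coated: (32 − 30.5625)² / 30.5625 = 0.0676
χ² = 0.0341 + 0.3078 + 0.1483 + 0.0676 = 0.5578 ≈ 0.558
Degrees of freedom = 4 − 1 = 3; critical value at α = 0.05 is 7.815.
Since 0.558 < 7.815, we fail to reject the null hypothesis — the data are consistent with the 9:3:3:1 ratio.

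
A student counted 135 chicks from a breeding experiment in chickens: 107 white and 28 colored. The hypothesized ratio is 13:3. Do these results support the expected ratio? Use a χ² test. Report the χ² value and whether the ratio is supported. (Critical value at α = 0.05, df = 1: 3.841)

Total ratio parts = 16. Expected numbers out of 135:
  white: 135 × 13/16 = 109.6875
  colored: 135 × 3/16 = 25.3125
χ² = Σ (O − E)² / E
  white: (107 − 109.6875)² / 109.6875 = 0.0658
  colored: (28 − 25.3125)² / 25.3125 = 0.2853
χ² = 0.0658 + 0.2853 = 0.3511 ≈ 0.351
Degrees of freedom = 2 − 1 = 1; critical value at α = 0.05 is 3.841.
Since 0.351 < 3.841, we fail to reject the null hypothesis — the data are consistent with the 13:3 ratio.

0.351; consistent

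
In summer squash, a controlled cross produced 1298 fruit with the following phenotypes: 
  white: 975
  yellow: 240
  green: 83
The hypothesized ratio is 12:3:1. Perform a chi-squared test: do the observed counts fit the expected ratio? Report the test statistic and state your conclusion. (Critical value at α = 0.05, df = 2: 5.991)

0.092; consistent

Under the 12:3:1 hypothesis (Σ ratio = 16, N = 1298):
  white: 1298 × 12/16 = 973.5
  yellow: 1298 × 3/16 = 243.375
  green: 1298 × 1/16 = 81.125
χ² = Σ (O − E)² / E
  white: (975 − 973.5)² / 973.5 = 0.0023
  yellow: (240 − 243.375)² / 243.375 = 0.0468
  green: (83 − 81.125)² / 81.125 = 0.0433
χ² = 0.0023 + 0.0468 + 0.0433 = 0.0924 ≈ 0.092
Degrees of freedom = 3 − 1 = 2; critical value at α = 0.05 is 5.991.
Since 0.092 < 5.991, we fail to reject the null hypothesis — the data are consistent with the 12:3:1 ratio.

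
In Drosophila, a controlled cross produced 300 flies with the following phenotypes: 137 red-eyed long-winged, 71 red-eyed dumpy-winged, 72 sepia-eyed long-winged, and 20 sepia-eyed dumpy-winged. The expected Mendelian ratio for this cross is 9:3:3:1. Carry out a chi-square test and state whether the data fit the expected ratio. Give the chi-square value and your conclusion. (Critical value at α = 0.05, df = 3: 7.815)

14.335; not consistent

Under the 9:3:3:1 hypothesis (Σ ratio = 16, N = 300):
  red-eyed long-winged: 300 × 9/16 = 168.75
  red-eyed dumpy-winged: 300 × 3/16 = 56.25
  sepia-eyed long-winged: 300 × 3/16 = 56.25
  sepia-eyed dumpy-winged: 300 × 1/16 = 18.75
χ² = Σ (O − E)² / E
  red-eyed long-winged: (137 − 168.75)² / 168.75 = 5.9737
  red-eyed dumpy-winged: (71 − 56.25)² / 56.25 = 3.8678
  sepia-eyed long-winged: (72 − 56.25)² / 56.25 = 4.4100
  sepia-eyed dumpy-winged: (20 − 18.75)² / 18.75 = 0.0833
χ² = 5.9737 + 3.8678 + 4.4100 + 0.0833 = 14.3348 ≈ 14.335
Degrees of freedom = 4 − 1 = 3; critical value at α = 0.05 is 7.815.
Since 14.335 > 7.815, we reject the null hypothesis — the data do not fit the 9:3:3:1 ratio.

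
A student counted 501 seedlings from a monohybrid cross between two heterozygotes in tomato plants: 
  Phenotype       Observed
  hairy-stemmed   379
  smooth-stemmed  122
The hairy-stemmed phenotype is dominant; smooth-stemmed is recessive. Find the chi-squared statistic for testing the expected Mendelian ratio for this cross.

For a monohybrid cross between heterozygotes with complete dominance, the expected phenotypic ratio is 3:1.
Under the 3:1 hypothesis (Σ ratio = 4, N = 501):
  hairy-stemmed: 501 × 3/4 = 375.75
  smooth-stemmed: 501 × 1/4 = 125.25
χ² = Σ (O − E)² / E
  hairy-stemmed: (379 − 375.75)² / 375.75 = 0.0281
  smooth-stemmed: (122 − 125.25)² / 125.25 = 0.0843
χ² = 0.0281 + 0.0843 = 0.1124 ≈ 0.112

0.112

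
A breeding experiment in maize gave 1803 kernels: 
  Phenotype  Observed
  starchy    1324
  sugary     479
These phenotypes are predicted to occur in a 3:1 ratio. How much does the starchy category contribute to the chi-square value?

The 3:1 ratio has 4 parts, so with N = 1803 the expected counts are:
  starchy: 1803 × 3/4 = 1352.25
  sugary: 1803 × 1/4 = 450.75
Contribution of starchy: (1324 − 1352.25)² / 1352.25 = 0.5902

0.590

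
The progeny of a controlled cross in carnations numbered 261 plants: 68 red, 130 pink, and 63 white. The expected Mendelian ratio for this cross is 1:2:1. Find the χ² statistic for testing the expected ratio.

0.195

Total ratio parts = 4. Expected numbers out of 261:
  red: 261 × 1/4 = 65.25
  pink: 261 × 2/4 = 130.5
  white: 261 × 1/4 = 65.25
χ² = Σ (O − E)² / E
  red: (68 − 65.25)² / 65.25 = 0.1159
  pink: (130 − 130.5)² / 130.5 = 0.0019
  white: (63 − 65.25)² / 65.25 = 0.0776
χ² = 0.1159 + 0.0019 + 0.0776 = 0.1954 ≈ 0.195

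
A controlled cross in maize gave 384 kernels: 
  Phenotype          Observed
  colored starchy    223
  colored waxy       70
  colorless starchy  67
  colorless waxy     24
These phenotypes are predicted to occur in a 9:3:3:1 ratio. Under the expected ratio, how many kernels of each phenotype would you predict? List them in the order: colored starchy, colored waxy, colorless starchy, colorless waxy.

Expected counts for N = 384 under a 9:3:3:1 ratio (total parts = 16):
  colored starchy: 384 × 9/16 = 216
  colored waxy: 384 × 3/16 = 72
  colorless starchy: 384 × 3/16 = 72
  colorless waxy: 384 × 1/16 = 24

216, 72, 72, 24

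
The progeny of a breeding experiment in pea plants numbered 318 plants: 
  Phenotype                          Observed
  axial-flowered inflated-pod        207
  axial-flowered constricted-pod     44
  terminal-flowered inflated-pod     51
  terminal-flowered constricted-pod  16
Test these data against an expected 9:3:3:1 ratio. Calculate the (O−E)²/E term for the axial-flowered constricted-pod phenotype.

4.095

Total ratio parts = 16. Expected numbers out of 318:
  axial-flowered inflated-pod: 318 × 9/16 = 178.875
  axial-flowered constricted-pod: 318 × 3/16 = 59.625
  terminal-flowered inflated-pod: 318 × 3/16 = 59.625
  terminal-flowered constricted-pod: 318 × 1/16 = 19.875
Contribution of axial-flowered constricted-pod: (44 − 59.625)² / 59.625 = 4.0946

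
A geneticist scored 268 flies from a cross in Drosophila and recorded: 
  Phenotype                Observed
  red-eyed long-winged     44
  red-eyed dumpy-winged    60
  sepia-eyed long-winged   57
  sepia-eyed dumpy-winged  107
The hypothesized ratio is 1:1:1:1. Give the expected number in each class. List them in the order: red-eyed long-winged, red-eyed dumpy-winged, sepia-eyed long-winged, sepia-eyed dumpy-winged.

Total ratio parts = 4. Expected numbers out of 268:
  red-eyed long-winged: 268 × 1/4 = 67
  red-eyed dumpy-winged: 268 × 1/4 = 67
  sepia-eyed long-winged: 268 × 1/4 = 67
  sepia-eyed dumpy-winged: 268 × 1/4 = 67

67, 67, 67, 67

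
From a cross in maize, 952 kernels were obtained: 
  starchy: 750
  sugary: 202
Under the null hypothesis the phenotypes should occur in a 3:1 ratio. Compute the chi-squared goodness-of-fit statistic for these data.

7.261

Expected counts for N = 952 under a 3:1 ratio (total parts = 4):
  starchy: 952 × 3/4 = 714
  sugary: 952 × 1/4 = 238
χ² = Σ (O − E)² / E
  starchy: (750 − 714)² / 714 = 1.8151
  sugary: (202 − 238)² / 238 = 5.4454
χ² = 1.8151 + 5.4454 = 7.2605 ≈ 7.261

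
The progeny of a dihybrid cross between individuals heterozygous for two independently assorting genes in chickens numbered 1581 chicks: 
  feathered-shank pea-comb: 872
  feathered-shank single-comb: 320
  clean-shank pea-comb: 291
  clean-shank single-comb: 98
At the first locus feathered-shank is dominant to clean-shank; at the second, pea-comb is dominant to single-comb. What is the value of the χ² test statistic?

A dihybrid F₂ with independent assortment and complete dominance at both loci gives a 9:3:3:1 phenotypic ratio.
Under the 9:3:3:1 hypothesis (Σ ratio = 16, N = 1581):
  feathered-shank pea-comb: 1581 × 9/16 = 889.3125
  feathered-shank single-comb: 1581 × 3/16 = 296.4375
  clean-shank pea-comb: 1581 × 3/16 = 296.4375
  clean-shank single-comb: 1581 × 1/16 = 98.8125
χ² = Σ (O − E)² / E
  feathered-shank pea-comb: (872 − 889.3125)² / 889.3125 = 0.3370
  feathered-shank single-comb: (320 − 296.4375)² / 296.4375 = 1.8729
  clean-shank pea-comb: (291 − 296.4375)² / 296.4375 = 0.0997
  clean-shank single-comb: (98 − 98.8125)² / 98.8125 = 0.0067
χ² = 0.3370 + 1.8729 + 0.0997 + 0.0067 = 2.3163 ≈ 2.316

2.316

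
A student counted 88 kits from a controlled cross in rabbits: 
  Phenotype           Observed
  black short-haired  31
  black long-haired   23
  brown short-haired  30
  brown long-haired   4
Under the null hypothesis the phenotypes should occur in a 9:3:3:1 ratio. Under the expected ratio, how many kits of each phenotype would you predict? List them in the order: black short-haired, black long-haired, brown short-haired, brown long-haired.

49.5, 16.5, 16.5, 5.5

Under the 9:3:3:1 hypothesis (Σ ratio = 16, N = 88):
  black short-haired: 88 × 9/16 = 49.5
  black long-haired: 88 × 3/16 = 16.5
  brown short-haired: 88 × 3/16 = 16.5
  brown long-haired: 88 × 1/16 = 5.5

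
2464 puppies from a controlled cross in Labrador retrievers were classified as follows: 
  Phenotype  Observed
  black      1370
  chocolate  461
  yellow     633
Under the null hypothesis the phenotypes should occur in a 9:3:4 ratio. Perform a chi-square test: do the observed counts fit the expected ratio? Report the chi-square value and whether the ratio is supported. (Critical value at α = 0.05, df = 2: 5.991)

Expected counts for N = 2464 under a 9:3:4 ratio (total parts = 16):
  black: 2464 × 9/16 = 1386
  chocolate: 2464 × 3/16 = 462
  yellow: 2464 × 4/16 = 616
χ² = Σ (O − E)² / E
  black: (1370 − 1386)² / 1386 = 0.1847
  chocolate: (461 − 462)² / 462 = 0.0022
  yellow: (633 − 616)² / 616 = 0.4692
χ² = 0.1847 + 0.0022 + 0.4692 = 0.6561 ≈ 0.656
Degrees of freedom = 3 − 1 = 2; critical value at α = 0.05 is 5.991.
Since 0.656 < 5.991, we fail to reject the null hypothesis — the data are consistent with the 9:3:4 ratio.

0.656; consistent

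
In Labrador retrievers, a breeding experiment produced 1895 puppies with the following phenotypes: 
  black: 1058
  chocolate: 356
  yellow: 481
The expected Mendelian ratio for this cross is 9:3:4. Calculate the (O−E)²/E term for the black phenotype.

Expected counts for N = 1895 under a 9:3:4 ratio (total parts = 16):
  black: 1895 × 9/16 = 1065.9375
  chocolate: 1895 × 3/16 = 355.3125
  yellow: 1895 × 4/16 = 473.75
Contribution of black: (1058 − 1065.9375)² / 1065.9375 = 0.0591

0.059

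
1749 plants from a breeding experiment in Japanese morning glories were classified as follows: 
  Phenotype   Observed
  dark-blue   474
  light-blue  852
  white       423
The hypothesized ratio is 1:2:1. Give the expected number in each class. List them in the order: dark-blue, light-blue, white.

437.25, 874.5, 437.25

The 1:2:1 ratio has 4 parts, so with N = 1749 the expected counts are:
  dark-blue: 1749 × 1/4 = 437.25
  light-blue: 1749 × 2/4 = 874.5
  white: 1749 × 1/4 = 437.25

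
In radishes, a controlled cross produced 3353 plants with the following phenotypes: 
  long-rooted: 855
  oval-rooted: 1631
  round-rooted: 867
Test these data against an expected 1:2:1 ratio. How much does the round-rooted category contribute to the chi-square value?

The 1:2:1 ratio has 4 parts, so with N = 3353 the expected counts are:
  long-rooted: 3353 × 1/4 = 838.25
  oval-rooted: 3353 × 2/4 = 1676.5
  round-rooted: 3353 × 1/4 = 838.25
Contribution of round-rooted: (867 − 838.25)² / 838.25 = 0.9861

0.986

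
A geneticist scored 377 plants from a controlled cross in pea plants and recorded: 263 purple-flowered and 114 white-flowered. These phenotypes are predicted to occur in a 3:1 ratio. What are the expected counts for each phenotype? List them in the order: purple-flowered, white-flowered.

282.75, 94.25

Expected counts for N = 377 under a 3:1 ratio (total parts = 4):
  purple-flowered: 377 × 3/4 = 282.75
  white-flowered: 377 × 1/4 = 94.25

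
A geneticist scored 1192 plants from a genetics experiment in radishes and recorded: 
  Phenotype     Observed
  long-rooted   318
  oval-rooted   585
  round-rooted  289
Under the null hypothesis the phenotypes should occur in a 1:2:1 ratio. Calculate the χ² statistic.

1.817

The 1:2:1 ratio has 4 parts, so with N = 1192 the expected counts are:
  long-rooted: 1192 × 1/4 = 298
  oval-rooted: 1192 × 2/4 = 596
  round-rooted: 1192 × 1/4 = 298
χ² = Σ (O − E)² / E
  long-rooted: (318 − 298)² / 298 = 1.3423
  oval-rooted: (585 − 596)² / 596 = 0.2030
  round-rooted: (289 − 298)² / 298 = 0.2718
χ² = 1.3423 + 0.2030 + 0.2718 = 1.8171 ≈ 1.817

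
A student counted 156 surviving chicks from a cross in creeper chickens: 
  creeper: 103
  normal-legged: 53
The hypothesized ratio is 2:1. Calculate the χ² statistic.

0.029

The 2:1 ratio has 3 parts, so with N = 156 the expected counts are:
  creeper: 156 × 2/3 = 104
  normal-legged: 156 × 1/3 = 52
χ² = Σ (O − E)² / E
  creeper: (103 − 104)² / 104 = 0.0096
  normal-legged: (53 − 52)² / 52 = 0.0192
χ² = 0.0096 + 0.0192 = 0.0288 ≈ 0.029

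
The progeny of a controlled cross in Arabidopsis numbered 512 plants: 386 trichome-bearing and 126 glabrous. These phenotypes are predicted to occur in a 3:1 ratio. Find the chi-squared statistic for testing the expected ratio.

0.042

Total ratio parts = 4. Expected numbers out of 512:
  trichome-bearing: 512 × 3/4 = 384
  glabrous: 512 × 1/4 = 128
χ² = Σ (O − E)² / E
  trichome-bearing: (386 − 384)² / 384 = 0.0104
  glabrous: (126 − 128)² / 128 = 0.0312
χ² = 0.0104 + 0.0312 = 0.0416 ≈ 0.042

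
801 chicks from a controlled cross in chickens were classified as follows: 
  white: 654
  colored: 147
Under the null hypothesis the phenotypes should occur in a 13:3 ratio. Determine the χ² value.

Total ratio parts = 16. Expected numbers out of 801:
  white: 801 × 13/16 = 650.8125
  colored: 801 × 3/16 = 150.1875
χ² = Σ (O − E)² / E
  white: (654 − 650.8125)² / 650.8125 = 0.0156
  colored: (147 − 150.1875)² / 150.1875 = 0.0676
χ² = 0.0156 + 0.0676 = 0.0832 ≈ 0.083

0.083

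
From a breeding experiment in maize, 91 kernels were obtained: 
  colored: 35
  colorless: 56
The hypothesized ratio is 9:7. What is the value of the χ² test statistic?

Total ratio parts = 16. Expected numbers out of 91:
  colored: 91 × 9/16 = 51.1875
  colorless: 91 × 7/16 = 39.8125
χ² = Σ (O − E)² / E
  colored: (35 − 51.1875)² / 51.1875 = 5.1191
  colorless: (56 − 39.8125)² / 39.8125 = 6.5817
χ² = 5.1191 + 6.5817 = 11.7008 ≈ 11.701

11.701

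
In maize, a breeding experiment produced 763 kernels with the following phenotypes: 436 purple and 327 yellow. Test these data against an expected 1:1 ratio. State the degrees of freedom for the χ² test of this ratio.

A goodness-of-fit test with 2 phenotype classes has df = 2 − 1 = 1.

1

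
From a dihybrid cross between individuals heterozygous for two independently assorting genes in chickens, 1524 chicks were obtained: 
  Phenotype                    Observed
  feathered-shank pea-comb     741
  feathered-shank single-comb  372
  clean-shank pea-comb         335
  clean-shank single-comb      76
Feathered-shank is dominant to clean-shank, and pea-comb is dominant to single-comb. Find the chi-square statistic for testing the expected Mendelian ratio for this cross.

A dihybrid F₂ with independent assortment and complete dominance at both loci gives a 9:3:3:1 phenotypic ratio.
Total ratio parts = 16. Expected numbers out of 1524:
  feathered-shank pea-comb: 1524 × 9/16 = 857.25
  feathered-shank single-comb: 1524 × 3/16 = 285.75
  clean-shank pea-comb: 1524 × 3/16 = 285.75
  clean-shank single-comb: 1524 × 1/16 = 95.25
χ² = Σ (O − E)² / E
  feathered-shank pea-comb: (741 − 857.25)² / 857.25 = 15.7644
  feathered-shank single-comb: (372 − 285.75)² / 285.75 = 26.0335
  clean-shank pea-comb: (335 − 285.75)² / 285.75 = 8.4884
  clean-shank single-comb: (76 − 95.25)² / 95.25 = 3.8904
χ² = 15.7644 + 26.0335 + 8.4884 + 3.8904 = 54.1767 ≈ 54.177

54.177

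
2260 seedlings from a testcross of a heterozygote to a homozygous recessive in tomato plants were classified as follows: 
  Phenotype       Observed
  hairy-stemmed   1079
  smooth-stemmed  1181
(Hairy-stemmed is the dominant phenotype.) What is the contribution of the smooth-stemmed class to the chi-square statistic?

A testcross of a heterozygote (Aa × aa) gives a 1:1 phenotypic ratio.
Total ratio parts = 2. Expected numbers out of 2260:
  hairy-stemmed: 2260 × 1/2 = 1130
  smooth-stemmed: 2260 × 1/2 = 1130
Contribution of smooth-stemmed: (1181 − 1130)² / 1130 = 2.3018

2.302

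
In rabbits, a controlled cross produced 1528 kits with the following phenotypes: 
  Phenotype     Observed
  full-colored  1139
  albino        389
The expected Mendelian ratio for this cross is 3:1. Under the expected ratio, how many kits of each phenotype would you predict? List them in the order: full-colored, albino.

1146, 382

Expected counts for N = 1528 under a 3:1 ratio (total parts = 4):
  full-colored: 1528 × 3/4 = 1146
  albino: 1528 × 1/4 = 382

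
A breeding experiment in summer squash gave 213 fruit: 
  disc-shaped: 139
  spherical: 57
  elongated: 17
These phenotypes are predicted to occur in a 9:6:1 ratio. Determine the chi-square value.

Under the 9:6:1 hypothesis (Σ ratio = 16, N = 213):
  disc-shaped: 213 × 9/16 = 119.8125
  spherical: 213 × 6/16 = 79.875
  elongated: 213 × 1/16 = 13.3125
χ² = Σ (O − E)² / E
  disc-shaped: (139 − 119.8125)² / 119.8125 = 3.0728
  spherical: (57 − 79.875)² / 79.875 = 6.5511
  elongated: (17 − 13.3125)² / 13.3125 = 1.0214
χ² = 3.0728 + 6.5511 + 1.0214 = 10.6453 ≈ 10.645

10.645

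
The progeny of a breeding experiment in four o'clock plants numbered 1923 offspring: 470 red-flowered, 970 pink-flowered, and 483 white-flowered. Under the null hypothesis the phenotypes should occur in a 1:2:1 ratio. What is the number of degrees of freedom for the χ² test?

A goodness-of-fit test with 3 phenotype classes has df = 3 − 1 = 2.

2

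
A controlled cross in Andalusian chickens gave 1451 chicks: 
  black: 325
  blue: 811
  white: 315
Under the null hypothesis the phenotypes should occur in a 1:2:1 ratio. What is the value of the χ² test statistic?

Expected counts for N = 1451 under a 1:2:1 ratio (total parts = 4):
  black: 1451 × 1/4 = 362.75
  blue: 1451 × 2/4 = 725.5
  white: 1451 × 1/4 = 362.75
χ² = Σ (O − E)² / E
  black: (325 − 362.75)² / 362.75 = 3.9285
  blue: (811 − 725.5)² / 725.5 = 10.0762
  white: (315 − 362.75)² / 362.75 = 6.2855
χ² = 3.9285 + 10.0762 + 6.2855 = 20.2902 ≈ 20.290

20.290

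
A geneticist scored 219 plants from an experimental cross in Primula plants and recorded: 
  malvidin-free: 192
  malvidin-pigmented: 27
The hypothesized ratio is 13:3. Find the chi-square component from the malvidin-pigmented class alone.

Under the 13:3 hypothesis (Σ ratio = 16, N = 219):
  malvidin-free: 219 × 13/16 = 177.9375
  malvidin-pigmented: 219 × 3/16 = 41.0625
Contribution of malvidin-pigmented: (27 − 41.0625)² / 41.0625 = 4.8159

4.816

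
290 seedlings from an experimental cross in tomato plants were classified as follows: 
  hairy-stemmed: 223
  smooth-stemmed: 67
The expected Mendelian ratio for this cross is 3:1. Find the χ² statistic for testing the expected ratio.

0.556

Expected counts for N = 290 under a 3:1 ratio (total parts = 4):
  hairy-stemmed: 290 × 3/4 = 217.5
  smooth-stemmed: 290 × 1/4 = 72.5
χ² = Σ (O − E)² / E
  hairy-stemmed: (223 − 217.5)² / 217.5 = 0.1391
  smooth-stemmed: (67 − 72.5)² / 72.5 = 0.4172
χ² = 0.1391 + 0.4172 = 0.5563 ≈ 0.556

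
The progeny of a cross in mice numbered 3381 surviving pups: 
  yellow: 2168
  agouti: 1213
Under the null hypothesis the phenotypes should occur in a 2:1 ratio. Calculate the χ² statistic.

The 2:1 ratio has 3 parts, so with N = 3381 the expected counts are:
  yellow: 3381 × 2/3 = 2254
  agouti: 3381 × 1/3 = 1127
χ² = Σ (O − E)² / E
  yellow: (2168 − 2254)² / 2254 = 3.2813
  agouti: (1213 − 1127)² / 1127 = 6.5626
χ² = 3.2813 + 6.5626 = 9.8439 ≈ 9.844

9.844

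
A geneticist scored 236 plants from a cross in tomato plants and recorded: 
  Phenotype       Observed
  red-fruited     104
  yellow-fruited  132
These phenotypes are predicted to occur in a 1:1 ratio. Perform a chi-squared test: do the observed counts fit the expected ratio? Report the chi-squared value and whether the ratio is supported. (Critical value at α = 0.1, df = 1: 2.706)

Total ratio parts = 2. Expected numbers out of 236:
  red-fruited: 236 × 1/2 = 118
  yellow-fruited: 236 × 1/2 = 118
χ² = Σ (O − E)² / E
  red-fruited: (104 − 118)² / 118 = 1.6610
  yellow-fruited: (132 − 118)² / 118 = 1.6610
χ² = 1.6610 + 1.6610 = 3.322
Degrees of freedom = 2 − 1 = 1; critical value at α = 0.1 is 2.706.
Since 3.322 > 2.706, we reject the null hypothesis — the data do not fit the 1:1 ratio.

3.322; not consistent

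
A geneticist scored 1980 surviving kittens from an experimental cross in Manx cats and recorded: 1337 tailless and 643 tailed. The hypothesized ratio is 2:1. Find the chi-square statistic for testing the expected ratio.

The 2:1 ratio has 3 parts, so with N = 1980 the expected counts are:
  tailless: 1980 × 2/3 = 1320
  tailed: 1980 × 1/3 = 660
χ² = Σ (O − E)² / E
  tailless: (1337 − 1320)² / 1320 = 0.2189
  tailed: (643 − 660)² / 660 = 0.4379
χ² = 0.2189 + 0.4379 = 0.6568 ≈ 0.657

0.657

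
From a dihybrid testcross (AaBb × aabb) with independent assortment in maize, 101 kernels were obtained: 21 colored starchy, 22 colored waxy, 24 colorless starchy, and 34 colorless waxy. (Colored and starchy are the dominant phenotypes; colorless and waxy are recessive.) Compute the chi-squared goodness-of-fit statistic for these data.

4.228

A dihybrid testcross with independent assortment gives a 1:1:1:1 ratio.
Under the 1:1:1:1 hypothesis (Σ ratio = 4, N = 101):
  colored starchy: 101 × 1/4 = 25.25
  colored waxy: 101 × 1/4 = 25.25
  colorless starchy: 101 × 1/4 = 25.25
  colorless waxy: 101 × 1/4 = 25.25
χ² = Σ (O − E)² / E
  colored starchy: (21 − 25.25)² / 25.25 = 0.7153
  colored waxy: (22 − 25.25)² / 25.25 = 0.4183
  colorless starchy: (24 − 25.25)² / 25.25 = 0.0619
  colorless waxy: (34 − 25.25)² / 25.25 = 3.0322
χ² = 0.7153 + 0.4183 + 0.0619 + 3.0322 = 4.2277 ≈ 4.228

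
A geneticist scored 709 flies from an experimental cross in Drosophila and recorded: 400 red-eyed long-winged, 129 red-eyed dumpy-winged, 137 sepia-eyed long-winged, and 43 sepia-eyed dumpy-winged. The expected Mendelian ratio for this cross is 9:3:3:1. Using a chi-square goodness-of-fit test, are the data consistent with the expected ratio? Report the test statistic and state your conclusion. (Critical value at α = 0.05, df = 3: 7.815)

Total ratio parts = 16. Expected numbers out of 709:
  red-eyed long-winged: 709 × 9/16 = 398.8125
  red-eyed dumpy-winged: 709 × 3/16 = 132.9375
  sepia-eyed long-winged: 709 × 3/16 = 132.9375
  sepia-eyed dumpy-winged: 709 × 1/16 = 44.3125
χ² = Σ (O − E)² / E
  red-eyed long-winged: (400 − 398.8125)² / 398.8125 = 0.0035
  red-eyed dumpy-winged: (129 − 132.9375)² / 132.9375 = 0.1166
  sepia-eyed long-winged: (137 − 132.9375)² / 132.9375 = 0.1241
  sepia-eyed dumpy-winged: (43 − 44.3125)² / 44.3125 = 0.0389
χ² = 0.0035 + 0.1166 + 0.1241 + 0.0389 = 0.2831 ≈ 0.283
Degrees of freedom = 4 − 1 = 3; critical value at α = 0.05 is 7.815.
Since 0.283 < 7.815, we fail to reject the null hypothesis — the data are consistent with the 9:3:3:1 ratio.

0.283; consistent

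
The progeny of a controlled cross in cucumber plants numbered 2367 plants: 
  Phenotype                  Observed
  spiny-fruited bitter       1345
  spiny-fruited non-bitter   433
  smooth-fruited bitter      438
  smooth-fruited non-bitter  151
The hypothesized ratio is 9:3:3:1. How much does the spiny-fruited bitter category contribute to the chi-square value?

0.138

Under the 9:3:3:1 hypothesis (Σ ratio = 16, N = 2367):
  spiny-fruited bitter: 2367 × 9/16 = 1331.4375
  spiny-fruited non-bitter: 2367 × 3/16 = 443.8125
  smooth-fruited bitter: 2367 × 3/16 = 443.8125
  smooth-fruited non-bitter: 2367 × 1/16 = 147.9375
Contribution of spiny-fruited bitter: (1345 − 1331.4375)² / 1331.4375 = 0.1382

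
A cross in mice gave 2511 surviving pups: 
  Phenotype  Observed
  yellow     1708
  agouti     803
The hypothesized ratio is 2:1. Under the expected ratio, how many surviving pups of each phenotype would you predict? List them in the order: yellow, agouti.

1674, 837

The 2:1 ratio has 3 parts, so with N = 2511 the expected counts are:
  yellow: 2511 × 2/3 = 1674
  agouti: 2511 × 1/3 = 837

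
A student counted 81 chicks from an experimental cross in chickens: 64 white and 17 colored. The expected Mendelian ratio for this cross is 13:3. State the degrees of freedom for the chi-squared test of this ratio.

A goodness-of-fit test with 2 phenotype classes has df = 2 − 1 = 1.

1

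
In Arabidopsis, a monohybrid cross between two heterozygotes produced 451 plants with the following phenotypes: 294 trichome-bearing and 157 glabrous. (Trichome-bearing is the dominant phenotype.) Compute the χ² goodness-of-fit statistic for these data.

23.155

For a monohybrid cross between heterozygotes with complete dominance, the expected phenotypic ratio is 3:1.
Expected counts for N = 451 under a 3:1 ratio (total parts = 4):
  trichome-bearing: 451 × 3/4 = 338.25
  glabrous: 451 × 1/4 = 112.75
χ² = Σ (O − E)² / E
  trichome-bearing: (294 − 338.25)² / 338.25 = 5.7888
  glabrous: (157 − 112.75)² / 112.75 = 17.3664
χ² = 5.7888 + 17.3664 = 23.1552 ≈ 23.155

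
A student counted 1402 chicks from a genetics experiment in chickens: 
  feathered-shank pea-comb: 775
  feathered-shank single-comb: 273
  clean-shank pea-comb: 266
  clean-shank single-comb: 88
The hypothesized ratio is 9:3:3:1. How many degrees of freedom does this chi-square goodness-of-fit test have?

3

A goodness-of-fit test with 4 phenotype classes has df = 4 − 1 = 3.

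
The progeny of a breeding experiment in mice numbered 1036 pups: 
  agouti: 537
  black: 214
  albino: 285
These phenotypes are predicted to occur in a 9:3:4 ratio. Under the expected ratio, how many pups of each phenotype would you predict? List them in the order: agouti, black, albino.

582.75, 194.25, 259

Under the 9:3:4 hypothesis (Σ ratio = 16, N = 1036):
  agouti: 1036 × 9/16 = 582.75
  black: 1036 × 3/16 = 194.25
  albino: 1036 × 4/16 = 259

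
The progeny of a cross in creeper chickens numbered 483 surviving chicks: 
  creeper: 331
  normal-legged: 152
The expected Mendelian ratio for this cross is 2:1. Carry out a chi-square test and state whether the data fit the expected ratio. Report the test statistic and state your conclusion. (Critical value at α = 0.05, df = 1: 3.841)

0.755; consistent

Total ratio parts = 3. Expected numbers out of 483:
  creeper: 483 × 2/3 = 322
  normal-legged: 483 × 1/3 = 161
χ² = Σ (O − E)² / E
  creeper: (331 − 322)² / 322 = 0.2516
  normal-legged: (152 − 161)² / 161 = 0.5031
χ² = 0.2516 + 0.5031 = 0.7547 ≈ 0.755
Degrees of freedom = 2 − 1 = 1; critical value at α = 0.05 is 3.841.
Since 0.755 < 3.841, we fail to reject the null hypothesis — the data are consistent with the 2:1 ratio.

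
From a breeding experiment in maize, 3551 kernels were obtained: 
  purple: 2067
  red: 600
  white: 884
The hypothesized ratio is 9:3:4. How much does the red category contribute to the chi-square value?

6.505

Under the 9:3:4 hypothesis (Σ ratio = 16, N = 3551):
  purple: 3551 × 9/16 = 1997.4375
  red: 3551 × 3/16 = 665.8125
  white: 3551 × 4/16 = 887.75
Contribution of red: (600 − 665.8125)² / 665.8125 = 6.5053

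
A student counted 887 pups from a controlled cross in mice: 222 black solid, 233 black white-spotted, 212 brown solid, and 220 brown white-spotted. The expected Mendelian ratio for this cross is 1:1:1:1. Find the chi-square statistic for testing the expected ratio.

Total ratio parts = 4. Expected numbers out of 887:
  black solid: 887 × 1/4 = 221.75
  black white-spotted: 887 × 1/4 = 221.75
  brown solid: 887 × 1/4 = 221.75
  brown white-spotted: 887 × 1/4 = 221.75
χ² = Σ (O − E)² / E
  black solid: (222 − 221.75)² / 221.75 = 0.0003
  black white-spotted: (233 − 221.75)² / 221.75 = 0.5707
  brown solid: (212 − 221.75)² / 221.75 = 0.4287
  brown white-spotted: (220 − 221.75)² / 221.75 = 0.0138
χ² = 0.0003 + 0.5707 + 0.4287 + 0.0138 = 1.0135 ≈ 1.014

1.014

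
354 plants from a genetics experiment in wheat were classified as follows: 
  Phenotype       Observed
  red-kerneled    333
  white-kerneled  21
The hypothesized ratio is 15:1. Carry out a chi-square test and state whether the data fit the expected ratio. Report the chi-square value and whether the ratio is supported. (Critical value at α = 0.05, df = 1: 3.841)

0.061; consistent

The 15:1 ratio has 16 parts, so with N = 354 the expected counts are:
  red-kerneled: 354 × 15/16 = 331.875
  white-kerneled: 354 × 1/16 = 22.125
χ² = Σ (O − E)² / E
  red-kerneled: (333 − 331.875)² / 331.875 = 0.0038
  white-kerneled: (21 − 22.125)² / 22.125 = 0.0572
χ² = 0.0038 + 0.0572 = 0.061
Degrees of freedom = 2 − 1 = 1; critical value at α = 0.05 is 3.841.
Since 0.061 < 3.841, we fail to reject the null hypothesis — the data are consistent with the 15:1 ratio.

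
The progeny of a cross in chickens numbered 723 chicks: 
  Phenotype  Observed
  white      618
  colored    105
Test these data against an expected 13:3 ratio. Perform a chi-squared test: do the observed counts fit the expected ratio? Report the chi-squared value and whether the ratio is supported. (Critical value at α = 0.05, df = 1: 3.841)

Under the 13:3 hypothesis (Σ ratio = 16, N = 723):
  white: 723 × 13/16 = 587.4375
  colored: 723 × 3/16 = 135.5625
χ² = Σ (O − E)² / E
  white: (618 − 587.4375)² / 587.4375 = 1.5901
  colored: (105 − 135.5625)² / 135.5625 = 6.8903
χ² = 1.5901 + 6.8903 = 8.4804 ≈ 8.480
Degrees of freedom = 2 − 1 = 1; critical value at α = 0.05 is 3.841.
Since 8.480 > 3.841, we reject the null hypothesis — the data do not fit the 13:3 ratio.

8.480; not consistent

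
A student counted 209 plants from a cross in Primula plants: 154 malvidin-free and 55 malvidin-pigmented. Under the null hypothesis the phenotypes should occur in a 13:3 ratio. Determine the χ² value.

The 13:3 ratio has 16 parts, so with N = 209 the expected counts are:
  malvidin-free: 209 × 13/16 = 169.8125
  malvidin-pigmented: 209 × 3/16 = 39.1875
χ² = Σ (O − E)² / E
  malvidin-free: (154 − 169.8125)² / 169.8125 = 1.4724
  malvidin-pigmented: (55 − 39.1875)² / 39.1875 = 6.3805
χ² = 1.4724 + 6.3805 = 7.8529 ≈ 7.853

7.853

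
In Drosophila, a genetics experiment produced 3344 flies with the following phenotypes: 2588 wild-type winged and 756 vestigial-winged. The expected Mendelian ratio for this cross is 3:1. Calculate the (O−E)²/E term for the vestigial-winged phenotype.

7.656

Total ratio parts = 4. Expected numbers out of 3344:
  wild-type winged: 3344 × 3/4 = 2508
  vestigial-winged: 3344 × 1/4 = 836
Contribution of vestigial-winged: (756 − 836)² / 836 = 7.6555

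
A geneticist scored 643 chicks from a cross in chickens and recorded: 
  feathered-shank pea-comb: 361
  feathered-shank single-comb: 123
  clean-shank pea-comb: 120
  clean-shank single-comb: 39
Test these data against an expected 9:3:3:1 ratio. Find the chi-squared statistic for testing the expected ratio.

0.088

Total ratio parts = 16. Expected numbers out of 643:
  feathered-shank pea-comb: 643 × 9/16 = 361.6875
  feathered-shank single-comb: 643 × 3/16 = 120.5625
  clean-shank pea-comb: 643 × 3/16 = 120.5625
  clean-shank single-comb: 643 × 1/16 = 40.1875
χ² = Σ (O − E)² / E
  feathered-shank pea-comb: (361 − 361.6875)² / 361.6875 = 0.0013
  feathered-shank single-comb: (123 − 120.5625)² / 120.5625 = 0.0493
  clean-shank pea-comb: (120 − 120.5625)² / 120.5625 = 0.0026
  clean-shank single-comb: (39 − 40.1875)² / 40.1875 = 0.0351
χ² = 0.0013 + 0.0493 + 0.0026 + 0.0351 = 0.0883 ≈ 0.088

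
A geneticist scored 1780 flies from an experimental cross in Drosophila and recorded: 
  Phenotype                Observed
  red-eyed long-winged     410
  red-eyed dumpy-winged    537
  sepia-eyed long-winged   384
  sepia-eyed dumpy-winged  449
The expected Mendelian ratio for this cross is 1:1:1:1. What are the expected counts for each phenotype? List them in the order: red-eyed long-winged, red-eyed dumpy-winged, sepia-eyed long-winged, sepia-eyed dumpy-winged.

Total ratio parts = 4. Expected numbers out of 1780:
  red-eyed long-winged: 1780 × 1/4 = 445
  red-eyed dumpy-winged: 1780 × 1/4 = 445
  sepia-eyed long-winged: 1780 × 1/4 = 445
  sepia-eyed dumpy-winged: 1780 × 1/4 = 445

445, 445, 445, 445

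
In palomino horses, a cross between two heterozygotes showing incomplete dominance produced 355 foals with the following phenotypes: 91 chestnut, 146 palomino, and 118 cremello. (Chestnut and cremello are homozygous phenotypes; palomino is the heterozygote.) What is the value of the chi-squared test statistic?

With incomplete dominance, a heterozygote × heterozygote cross gives a 1:2:1 phenotypic ratio.
Expected counts for N = 355 under a 1:2:1 ratio (total parts = 4):
  chestnut: 355 × 1/4 = 88.75
  palomino: 355 × 2/4 = 177.5
  cremello: 355 × 1/4 = 88.75
χ² = Σ (O − E)² / E
  chestnut: (91 − 88.75)² / 88.75 = 0.0570
  palomino: (146 − 177.5)² / 177.5 = 5.5901
  cremello: (118 − 88.75)² / 88.75 = 9.6401
χ² = 0.0570 + 5.5901 + 9.6401 = 15.2872 ≈ 15.287

15.287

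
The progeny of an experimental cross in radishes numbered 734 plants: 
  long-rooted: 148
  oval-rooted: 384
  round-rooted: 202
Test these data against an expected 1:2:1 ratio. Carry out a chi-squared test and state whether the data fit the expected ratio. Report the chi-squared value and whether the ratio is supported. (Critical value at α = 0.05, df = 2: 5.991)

9.520; not consistent

Expected counts for N = 734 under a 1:2:1 ratio (total parts = 4):
  long-rooted: 734 × 1/4 = 183.5
  oval-rooted: 734 × 2/4 = 367
  round-rooted: 734 × 1/4 = 183.5
χ² = Σ (O − E)² / E
  long-rooted: (148 − 183.5)² / 183.5 = 6.8678
  oval-rooted: (384 − 367)² / 367 = 0.7875
  round-rooted: (202 − 183.5)² / 183.5 = 1.8651
χ² = 6.8678 + 0.7875 + 1.8651 = 9.5204 ≈ 9.520
Degrees of freedom = 3 − 1 = 2; critical value at α = 0.05 is 5.991.
Since 9.520 > 5.991, we reject the null hypothesis — the data do not fit the 1:2:1 ratio.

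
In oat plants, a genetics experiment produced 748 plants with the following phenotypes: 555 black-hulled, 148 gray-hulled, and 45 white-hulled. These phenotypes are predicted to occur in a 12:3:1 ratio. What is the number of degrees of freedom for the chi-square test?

A goodness-of-fit test with 3 phenotype classes has df = 3 − 1 = 2.

2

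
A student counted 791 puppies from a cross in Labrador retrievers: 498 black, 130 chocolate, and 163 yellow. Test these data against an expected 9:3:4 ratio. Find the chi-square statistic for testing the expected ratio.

14.696

Total ratio parts = 16. Expected numbers out of 791:
  black: 791 × 9/16 = 444.9375
  chocolate: 791 × 3/16 = 148.3125
  yellow: 791 × 4/16 = 197.75
χ² = Σ (O − E)² / E
  black: (498 − 444.9375)² / 444.9375 = 6.3281
  chocolate: (130 − 148.3125)² / 148.3125 = 2.2611
  yellow: (163 − 197.75)² / 197.75 = 6.1065
χ² = 6.3281 + 2.2611 + 6.1065 = 14.6957 ≈ 14.696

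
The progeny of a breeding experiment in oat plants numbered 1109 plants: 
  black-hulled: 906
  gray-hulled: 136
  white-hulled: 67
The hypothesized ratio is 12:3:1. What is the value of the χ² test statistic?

31.593

The 12:3:1 ratio has 16 parts, so with N = 1109 the expected counts are:
  black-hulled: 1109 × 12/16 = 831.75
  gray-hulled: 1109 × 3/16 = 207.9375
  white-hulled: 1109 × 1/16 = 69.3125
χ² = Σ (O − E)² / E
  black-hulled: (906 − 831.75)² / 831.75 = 6.6283
  gray-hulled: (136 − 207.9375)² / 207.9375 = 24.8873
  white-hulled: (67 − 69.3125)² / 69.3125 = 0.0772
χ² = 6.6283 + 24.8873 + 0.0772 = 31.5928 ≈ 31.593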